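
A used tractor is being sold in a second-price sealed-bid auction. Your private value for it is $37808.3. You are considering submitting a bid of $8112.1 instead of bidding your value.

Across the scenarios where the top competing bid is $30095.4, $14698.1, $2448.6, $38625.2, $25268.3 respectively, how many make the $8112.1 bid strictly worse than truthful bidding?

The deviation hurts exactly when the highest competing bid lies strictly between $8112.1 and $37808.3 — underbidding then forfeits a profitable win.
$30095.4: inside the interval → strictly worse (loss $7712.9).
$14698.1: inside the interval → strictly worse (loss $23110.2).
$2448.6: below both → same outcome either way.
$38625.2: above both → same outcome either way.
$25268.3: inside the interval → strictly worse (loss $12540).
Count: 3.

3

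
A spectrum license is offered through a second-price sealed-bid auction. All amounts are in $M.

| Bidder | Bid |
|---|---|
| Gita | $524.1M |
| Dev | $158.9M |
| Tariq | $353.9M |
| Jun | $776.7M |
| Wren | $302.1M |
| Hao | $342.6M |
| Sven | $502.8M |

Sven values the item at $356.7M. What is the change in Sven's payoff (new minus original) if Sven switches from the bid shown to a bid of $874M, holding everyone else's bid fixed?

The highest bid among the other bidders is $776.7M; Sven's bid doesn't change that.
Original bid $502.8M: Sven is not highest (top rival bid is $776.7M); payoff $0M.
Alternative bid $874M: Sven is highest, pays the top rival bid $776.7M; payoff $356.7M − $776.7M = −$420M.
Change in payoff = −$420M − ($0M) = −$420M.

−$420M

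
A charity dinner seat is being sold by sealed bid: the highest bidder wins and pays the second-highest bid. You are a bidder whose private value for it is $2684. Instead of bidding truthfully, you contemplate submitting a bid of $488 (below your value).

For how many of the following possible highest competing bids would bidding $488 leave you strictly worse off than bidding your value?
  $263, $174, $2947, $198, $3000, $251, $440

0

The deviation hurts exactly when the highest competing bid lies strictly between $488 and $2684 — underbidding then forfeits a profitable win.
$263: below both → same outcome either way.
$174: below both → same outcome either way.
$2947: above both → same outcome either way.
$198: below both → same outcome either way.
$3000: above both → same outcome either way.
$251: below both → same outcome either way.
$440: below both → same outcome either way.
Count: 0.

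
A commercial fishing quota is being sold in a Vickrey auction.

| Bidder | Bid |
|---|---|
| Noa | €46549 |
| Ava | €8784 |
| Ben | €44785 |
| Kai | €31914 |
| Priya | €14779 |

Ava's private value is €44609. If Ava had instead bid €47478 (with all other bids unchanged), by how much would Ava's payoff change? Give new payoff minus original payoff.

The highest bid among the other bidders is €46549; Ava's bid doesn't change that.
Original bid €8784: Ava is not highest (top rival bid is €46549); payoff €0.
Alternative bid €47478: Ava is highest, pays the top rival bid €46549; payoff €44609 − €46549 = −€1940.
Change in payoff = −€1940 − (€0) = −€1940.

−€1940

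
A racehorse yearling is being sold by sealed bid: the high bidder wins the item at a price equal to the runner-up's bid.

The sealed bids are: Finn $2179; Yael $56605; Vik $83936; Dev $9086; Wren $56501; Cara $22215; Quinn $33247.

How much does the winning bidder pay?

$56605

Highest bid: Vik at $83936, so Vik wins.
Second-highest bid: Yael at $56605 — that is the price the winner pays.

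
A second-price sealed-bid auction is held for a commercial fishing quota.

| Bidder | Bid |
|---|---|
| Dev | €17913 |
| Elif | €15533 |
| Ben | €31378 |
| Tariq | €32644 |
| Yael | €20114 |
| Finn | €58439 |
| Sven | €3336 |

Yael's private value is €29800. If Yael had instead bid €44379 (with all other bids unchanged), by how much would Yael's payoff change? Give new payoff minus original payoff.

The highest bid among the other bidders is €58439; Yael's bid doesn't change that.
Original bid €20114: Yael is not highest (top rival bid is €58439); payoff €0.
Alternative bid €44379: Yael is not highest (top rival bid is €58439); payoff €0.
Change in payoff = €0 − (€0) = €0.

€0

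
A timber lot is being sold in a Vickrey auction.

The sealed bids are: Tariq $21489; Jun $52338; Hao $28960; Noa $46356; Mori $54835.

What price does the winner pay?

Highest bid: Mori at $54835, so Mori wins.
Second-highest bid: Jun at $52338 — that is the price the winner pays.

$52338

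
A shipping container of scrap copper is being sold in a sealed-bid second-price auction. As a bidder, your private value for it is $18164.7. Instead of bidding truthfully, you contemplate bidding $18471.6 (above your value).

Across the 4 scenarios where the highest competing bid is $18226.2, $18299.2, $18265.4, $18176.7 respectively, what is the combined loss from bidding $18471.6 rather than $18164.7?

The deviation costs you only when the competing bid falls strictly between $18164.7 and $18471.6; elsewhere both bids give the same outcome.
$18226.2: truthful payoff $0, deviation payoff −$61.5 → loss $61.5.
$18299.2: truthful payoff $0, deviation payoff −$134.5 → loss $134.5.
$18265.4: truthful payoff $0, deviation payoff −$100.7 → loss $100.7.
$18176.7: truthful payoff $0, deviation payoff −$12 → loss $12.
Total loss = $61.5 + $134.5 + $100.7 + $12 = $308.7.

$308.7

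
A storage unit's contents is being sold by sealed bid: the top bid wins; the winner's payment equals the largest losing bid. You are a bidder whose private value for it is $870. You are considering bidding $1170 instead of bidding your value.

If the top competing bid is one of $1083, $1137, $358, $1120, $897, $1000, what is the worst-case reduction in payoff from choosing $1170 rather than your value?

$267

$1083: truthful gives $0, deviation gives −$213 → loss $213.
$1137: truthful gives $0, deviation gives −$267 → loss $267.
$358: same outcome either way → loss $0.
$1120: truthful gives $0, deviation gives −$250 → loss $250.
$897: truthful gives $0, deviation gives −$27 → loss $27.
$1000: truthful gives $0, deviation gives −$130 → loss $130.
Maximum loss: $267.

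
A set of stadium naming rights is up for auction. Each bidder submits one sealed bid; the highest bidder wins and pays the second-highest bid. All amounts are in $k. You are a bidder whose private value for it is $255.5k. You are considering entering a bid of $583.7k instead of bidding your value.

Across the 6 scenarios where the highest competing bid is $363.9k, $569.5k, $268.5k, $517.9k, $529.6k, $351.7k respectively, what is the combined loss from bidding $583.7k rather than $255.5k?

$1068.1k

The deviation costs you only when the competing bid falls strictly between $255.5k and $583.7k; elsewhere both bids give the same outcome.
$363.9k: truthful payoff $0k, deviation payoff −$108.4k → loss $108.4k.
$569.5k: truthful payoff $0k, deviation payoff −$314k → loss $314k.
$268.5k: truthful payoff $0k, deviation payoff −$13k → loss $13k.
$517.9k: truthful payoff $0k, deviation payoff −$262.4k → loss $262.4k.
$529.6k: truthful payoff $0k, deviation payoff −$274.1k → loss $274.1k.
$351.7k: truthful payoff $0k, deviation payoff −$96.2k → loss $96.2k.
Total loss = $108.4k + $314k + $13k + $262.4k + $274.1k + $96.2k = $1068.1k.
In a second-price auction your bid sets only whether you win, not what you pay, so bidding your true value is weakly dominant.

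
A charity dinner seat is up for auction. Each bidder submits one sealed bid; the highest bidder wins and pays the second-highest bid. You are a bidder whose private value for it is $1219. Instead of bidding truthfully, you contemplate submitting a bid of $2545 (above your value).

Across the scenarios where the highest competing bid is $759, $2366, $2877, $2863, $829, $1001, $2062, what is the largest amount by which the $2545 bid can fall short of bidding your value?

$759: same outcome either way → loss $0.
$2366: truthful gives $0, deviation gives −$1147 → loss $1147.
$2877: same outcome either way → loss $0.
$2863: same outcome either way → loss $0.
$829: same outcome either way → loss $0.
$1001: same outcome either way → loss $0.
$2062: truthful gives $0, deviation gives −$843 → loss $843.
Maximum loss: $1147.

$1147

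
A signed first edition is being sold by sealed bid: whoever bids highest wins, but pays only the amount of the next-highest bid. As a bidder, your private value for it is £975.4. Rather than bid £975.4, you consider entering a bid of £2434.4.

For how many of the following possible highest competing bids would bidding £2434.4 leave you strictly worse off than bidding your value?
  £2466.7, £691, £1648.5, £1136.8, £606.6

2

The deviation hurts exactly when the highest competing bid lies strictly between £975.4 and £2434.4 — overbidding then wins at a price above your value.
£2466.7: above both → same outcome either way.
£691: below both → same outcome either way.
£1648.5: inside the interval → strictly worse (loss £673.1).
£1136.8: inside the interval → strictly worse (loss £161.4).
£606.6: below both → same outcome either way.
Count: 2.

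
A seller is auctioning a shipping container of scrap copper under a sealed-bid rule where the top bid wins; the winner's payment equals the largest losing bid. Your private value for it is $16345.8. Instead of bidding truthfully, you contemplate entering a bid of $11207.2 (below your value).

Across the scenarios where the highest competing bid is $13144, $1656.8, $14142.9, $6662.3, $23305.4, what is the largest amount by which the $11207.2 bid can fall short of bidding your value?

$3201.8

$13144: truthful gives $3201.8, deviation gives $0 → loss $3201.8.
$1656.8: same outcome either way → loss $0.
$14142.9: truthful gives $2202.9, deviation gives $0 → loss $2202.9.
$6662.3: same outcome either way → loss $0.
$23305.4: same outcome either way → loss $0.
Maximum loss: $3201.8.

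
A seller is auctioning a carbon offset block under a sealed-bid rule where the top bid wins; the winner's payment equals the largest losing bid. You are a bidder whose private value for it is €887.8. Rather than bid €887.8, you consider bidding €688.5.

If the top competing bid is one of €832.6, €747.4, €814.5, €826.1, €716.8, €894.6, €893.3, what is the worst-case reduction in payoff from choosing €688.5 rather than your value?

€171

€832.6: truthful gives €55.2, deviation gives €0 → loss €55.2.
€747.4: truthful gives €140.4, deviation gives €0 → loss €140.4.
€814.5: truthful gives €73.3, deviation gives €0 → loss €73.3.
€826.1: truthful gives €61.7, deviation gives €0 → loss €61.7.
€716.8: truthful gives €171, deviation gives €0 → loss €171.
€894.6: same outcome either way → loss €0.
€893.3: same outcome either way → loss €0.
Maximum loss: €171.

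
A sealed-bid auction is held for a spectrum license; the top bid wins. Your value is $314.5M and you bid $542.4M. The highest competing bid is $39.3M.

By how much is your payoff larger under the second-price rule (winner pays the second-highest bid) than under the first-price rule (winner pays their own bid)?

You have the highest bid, so you win under either rule.
Second-price: pay $39.3M → payoff $275.2M.
First-price: pay your own bid $542.4M → payoff −$227.9M.
Difference = $275.2M − (−$227.9M) = $503.1M.

$503.1M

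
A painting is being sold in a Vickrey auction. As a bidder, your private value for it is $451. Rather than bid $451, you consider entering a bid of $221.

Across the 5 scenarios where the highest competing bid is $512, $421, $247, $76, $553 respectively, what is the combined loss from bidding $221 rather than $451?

$234

The deviation costs you only when the competing bid falls strictly between $221 and $451; elsewhere both bids give the same outcome.
$512: outcomes coincide → loss $0.
$421: truthful payoff $30, deviation payoff $0 → loss $30.
$247: truthful payoff $204, deviation payoff $0 → loss $204.
$76: outcomes coincide → loss $0.
$553: outcomes coincide → loss $0.
Total loss = $30 + $204 = $234.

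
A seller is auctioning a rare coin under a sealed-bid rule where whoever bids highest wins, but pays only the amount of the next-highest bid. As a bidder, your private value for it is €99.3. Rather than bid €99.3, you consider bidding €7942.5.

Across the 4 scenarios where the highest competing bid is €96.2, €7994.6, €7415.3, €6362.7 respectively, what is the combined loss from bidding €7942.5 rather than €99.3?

€13579.4

The deviation costs you only when the competing bid falls strictly between €99.3 and €7942.5; elsewhere both bids give the same outcome.
€96.2: outcomes coincide → loss €0.
€7994.6: outcomes coincide → loss €0.
€7415.3: truthful payoff €0, deviation payoff −€7316 → loss €7316.
€6362.7: truthful payoff €0, deviation payoff −€6263.4 → loss €6263.4.
Total loss = €7316 + €6263.4 = €13579.4.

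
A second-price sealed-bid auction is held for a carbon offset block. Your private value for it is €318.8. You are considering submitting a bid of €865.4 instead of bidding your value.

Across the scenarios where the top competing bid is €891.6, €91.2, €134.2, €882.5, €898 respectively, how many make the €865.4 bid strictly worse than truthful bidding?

0

The deviation hurts exactly when the highest competing bid lies strictly between €318.8 and €865.4 — overbidding then wins at a price above your value.
€891.6: above both → same outcome either way.
€91.2: below both → same outcome either way.
€134.2: below both → same outcome either way.
€882.5: above both → same outcome either way.
€898: above both → same outcome either way.
Count: 0.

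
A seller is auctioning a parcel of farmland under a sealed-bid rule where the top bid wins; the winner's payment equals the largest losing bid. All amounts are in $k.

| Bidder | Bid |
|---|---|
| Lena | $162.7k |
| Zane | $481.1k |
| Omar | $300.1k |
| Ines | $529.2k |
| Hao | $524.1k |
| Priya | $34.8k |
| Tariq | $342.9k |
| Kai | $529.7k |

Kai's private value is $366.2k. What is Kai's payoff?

−$163k

Highest bid: Kai at $529.7k, so Kai wins.
Second-highest bid: Ines at $529.2k — that is the price the winner pays.
Kai's payoff = value − price = $366.2k − $529.2k = −$163k.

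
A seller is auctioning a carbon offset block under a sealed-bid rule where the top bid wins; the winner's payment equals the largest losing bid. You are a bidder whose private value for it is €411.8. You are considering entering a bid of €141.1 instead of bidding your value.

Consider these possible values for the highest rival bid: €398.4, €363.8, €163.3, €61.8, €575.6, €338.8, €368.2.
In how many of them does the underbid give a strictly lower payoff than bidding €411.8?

The deviation hurts exactly when the highest competing bid lies strictly between €141.1 and €411.8 — underbidding then forfeits a profitable win.
€398.4: inside the interval → strictly worse (loss €13.4).
€363.8: inside the interval → strictly worse (loss €48).
€163.3: inside the interval → strictly worse (loss €248.5).
€61.8: below both → same outcome either way.
€575.6: above both → same outcome either way.
€338.8: inside the interval → strictly worse (loss €73).
€368.2: inside the interval → strictly worse (loss €43.6).
Count: 5.

5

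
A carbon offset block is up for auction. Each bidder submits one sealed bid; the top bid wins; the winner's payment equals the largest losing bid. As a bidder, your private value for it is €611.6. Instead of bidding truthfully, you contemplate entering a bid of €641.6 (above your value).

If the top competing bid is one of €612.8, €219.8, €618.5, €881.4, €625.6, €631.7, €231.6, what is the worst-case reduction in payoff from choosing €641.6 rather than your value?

€20.1

€612.8: truthful gives €0, deviation gives −€1.2 → loss €1.2.
€219.8: same outcome either way → loss €0.
€618.5: truthful gives €0, deviation gives −€6.9 → loss €6.9.
€881.4: same outcome either way → loss €0.
€625.6: truthful gives €0, deviation gives −€14 → loss €14.
€631.7: truthful gives €0, deviation gives −€20.1 → loss €20.1.
€231.6: same outcome either way → loss €0.
Maximum loss: €20.1.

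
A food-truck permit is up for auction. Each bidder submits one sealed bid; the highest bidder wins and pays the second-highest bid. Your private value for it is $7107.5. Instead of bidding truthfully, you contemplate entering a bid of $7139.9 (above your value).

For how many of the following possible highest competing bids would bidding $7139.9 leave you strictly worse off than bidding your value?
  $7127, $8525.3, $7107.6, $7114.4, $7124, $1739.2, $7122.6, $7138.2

6

The deviation hurts exactly when the highest competing bid lies strictly between $7107.5 and $7139.9 — overbidding then wins at a price above your value.
$7127: inside the interval → strictly worse (loss $19.5).
$8525.3: above both → same outcome either way.
$7107.6: inside the interval → strictly worse (loss $0.1).
$7114.4: inside the interval → strictly worse (loss $6.9).
$7124: inside the interval → strictly worse (loss $16.5).
$1739.2: below both → same outcome either way.
$7122.6: inside the interval → strictly worse (loss $15.1).
$7138.2: inside the interval → strictly worse (loss $30.7).
Count: 6.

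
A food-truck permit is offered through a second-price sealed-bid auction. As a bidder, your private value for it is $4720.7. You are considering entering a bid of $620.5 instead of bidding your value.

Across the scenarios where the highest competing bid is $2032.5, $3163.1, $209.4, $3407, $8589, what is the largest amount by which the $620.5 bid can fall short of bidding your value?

$2688.2

$2032.5: truthful gives $2688.2, deviation gives $0 → loss $2688.2.
$3163.1: truthful gives $1557.6, deviation gives $0 → loss $1557.6.
$209.4: same outcome either way → loss $0.
$3407: truthful gives $1313.7, deviation gives $0 → loss $1313.7.
$8589: same outcome either way → loss $0.
Maximum loss: $2688.2.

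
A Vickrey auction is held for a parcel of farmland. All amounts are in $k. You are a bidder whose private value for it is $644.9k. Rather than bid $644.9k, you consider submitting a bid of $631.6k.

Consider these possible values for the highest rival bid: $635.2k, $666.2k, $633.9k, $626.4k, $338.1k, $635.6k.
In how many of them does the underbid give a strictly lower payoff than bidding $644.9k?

3

The deviation hurts exactly when the highest competing bid lies strictly between $631.6k and $644.9k — underbidding then forfeits a profitable win.
$635.2k: inside the interval → strictly worse (loss $9.7k).
$666.2k: above both → same outcome either way.
$633.9k: inside the interval → strictly worse (loss $11k).
$626.4k: below both → same outcome either way.
$338.1k: below both → same outcome either way.
$635.6k: inside the interval → strictly worse (loss $9.3k).
Count: 3.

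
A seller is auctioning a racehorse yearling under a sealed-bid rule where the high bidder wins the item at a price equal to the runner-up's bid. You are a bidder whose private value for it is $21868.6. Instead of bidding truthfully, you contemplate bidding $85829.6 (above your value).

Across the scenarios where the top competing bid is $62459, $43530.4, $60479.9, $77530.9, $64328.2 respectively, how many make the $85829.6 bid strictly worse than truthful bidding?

5

The deviation hurts exactly when the highest competing bid lies strictly between $21868.6 and $85829.6 — overbidding then wins at a price above your value.
$62459: inside the interval → strictly worse (loss $40590.4).
$43530.4: inside the interval → strictly worse (loss $21661.8).
$60479.9: inside the interval → strictly worse (loss $38611.3).
$77530.9: inside the interval → strictly worse (loss $55662.3).
$64328.2: inside the interval → strictly worse (loss $42459.6).
Count: 5.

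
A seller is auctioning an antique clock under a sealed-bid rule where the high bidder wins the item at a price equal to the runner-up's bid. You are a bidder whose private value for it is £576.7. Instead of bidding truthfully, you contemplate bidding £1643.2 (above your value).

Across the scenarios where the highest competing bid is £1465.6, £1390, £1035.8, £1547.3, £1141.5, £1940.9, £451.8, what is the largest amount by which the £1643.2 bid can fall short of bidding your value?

£1465.6: truthful gives £0, deviation gives −£888.9 → loss £888.9.
£1390: truthful gives £0, deviation gives −£813.3 → loss £813.3.
£1035.8: truthful gives £0, deviation gives −£459.1 → loss £459.1.
£1547.3: truthful gives £0, deviation gives −£970.6 → loss £970.6.
£1141.5: truthful gives £0, deviation gives −£564.8 → loss £564.8.
£1940.9: same outcome either way → loss £0.
£451.8: same outcome either way → loss £0.
Maximum loss: £970.6.

£970.6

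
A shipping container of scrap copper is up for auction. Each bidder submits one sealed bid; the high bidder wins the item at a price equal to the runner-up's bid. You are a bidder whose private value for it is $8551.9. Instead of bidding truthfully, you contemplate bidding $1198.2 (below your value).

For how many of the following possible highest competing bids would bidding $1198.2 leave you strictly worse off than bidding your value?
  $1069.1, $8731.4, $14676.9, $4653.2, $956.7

1

The deviation hurts exactly when the highest competing bid lies strictly between $1198.2 and $8551.9 — underbidding then forfeits a profitable win.
$1069.1: below both → same outcome either way.
$8731.4: above both → same outcome either way.
$14676.9: above both → same outcome either way.
$4653.2: inside the interval → strictly worse (loss $3898.7).
$956.7: below both → same outcome either way.
Count: 1.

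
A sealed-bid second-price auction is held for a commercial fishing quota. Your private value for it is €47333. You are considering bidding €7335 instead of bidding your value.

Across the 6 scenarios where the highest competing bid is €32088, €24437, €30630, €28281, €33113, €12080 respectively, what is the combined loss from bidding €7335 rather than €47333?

€123369

The deviation costs you only when the competing bid falls strictly between €7335 and €47333; elsewhere both bids give the same outcome.
€32088: truthful payoff €15245, deviation payoff €0 → loss €15245.
€24437: truthful payoff €22896, deviation payoff €0 → loss €22896.
€30630: truthful payoff €16703, deviation payoff €0 → loss €16703.
€28281: truthful payoff €19052, deviation payoff €0 → loss €19052.
€33113: truthful payoff €14220, deviation payoff €0 → loss €14220.
€12080: truthful payoff €35253, deviation payoff €0 → loss €35253.
Total loss = €15245 + €22896 + €16703 + €19052 + €14220 + €35253 = €123369.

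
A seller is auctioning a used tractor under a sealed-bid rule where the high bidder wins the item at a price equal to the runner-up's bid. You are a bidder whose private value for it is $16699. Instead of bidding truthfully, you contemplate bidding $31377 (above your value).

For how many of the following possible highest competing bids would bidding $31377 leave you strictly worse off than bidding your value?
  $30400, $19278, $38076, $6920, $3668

2

The deviation hurts exactly when the highest competing bid lies strictly between $16699 and $31377 — overbidding then wins at a price above your value.
$30400: inside the interval → strictly worse (loss $13701).
$19278: inside the interval → strictly worse (loss $2579).
$38076: above both → same outcome either way.
$6920: below both → same outcome either way.
$3668: below both → same outcome either way.
Count: 2.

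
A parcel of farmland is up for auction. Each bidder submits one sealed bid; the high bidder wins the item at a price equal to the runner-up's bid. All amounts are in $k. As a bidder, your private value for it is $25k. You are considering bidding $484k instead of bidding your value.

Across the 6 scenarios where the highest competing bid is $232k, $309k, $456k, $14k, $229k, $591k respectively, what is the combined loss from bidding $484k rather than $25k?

$1126k

The deviation costs you only when the competing bid falls strictly between $25k and $484k; elsewhere both bids give the same outcome.
$232k: truthful payoff $0k, deviation payoff −$207k → loss $207k.
$309k: truthful payoff $0k, deviation payoff −$284k → loss $284k.
$456k: truthful payoff $0k, deviation payoff −$431k → loss $431k.
$14k: outcomes coincide → loss $0k.
$229k: truthful payoff $0k, deviation payoff −$204k → loss $204k.
$591k: outcomes coincide → loss $0k.
Total loss = $207k + $284k + $431k + $204k = $1126k.
Because the price is fixed by the runner-up's bid, deviating from your value can only change a good outcome into a bad one — never the reverse.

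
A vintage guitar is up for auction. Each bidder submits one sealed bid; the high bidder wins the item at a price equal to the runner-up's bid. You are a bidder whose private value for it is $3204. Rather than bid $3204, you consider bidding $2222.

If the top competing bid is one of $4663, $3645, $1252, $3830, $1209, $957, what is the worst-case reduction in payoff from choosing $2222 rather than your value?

$0

$4663: same outcome either way → loss $0.
$3645: same outcome either way → loss $0.
$1252: same outcome either way → loss $0.
$3830: same outcome either way → loss $0.
$1209: same outcome either way → loss $0.
$957: same outcome either way → loss $0.
Maximum loss: $0.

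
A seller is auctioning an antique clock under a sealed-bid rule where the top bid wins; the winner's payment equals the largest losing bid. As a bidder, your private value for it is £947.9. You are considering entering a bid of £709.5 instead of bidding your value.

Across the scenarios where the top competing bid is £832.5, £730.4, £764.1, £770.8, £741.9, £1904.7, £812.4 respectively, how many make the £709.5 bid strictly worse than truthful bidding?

6

The deviation hurts exactly when the highest competing bid lies strictly between £709.5 and £947.9 — underbidding then forfeits a profitable win.
£832.5: inside the interval → strictly worse (loss £115.4).
£730.4: inside the interval → strictly worse (loss £217.5).
£764.1: inside the interval → strictly worse (loss £183.8).
£770.8: inside the interval → strictly worse (loss £177.1).
£741.9: inside the interval → strictly worse (loss £206).
£1904.7: above both → same outcome either way.
£812.4: inside the interval → strictly worse (loss £135.5).
Count: 6.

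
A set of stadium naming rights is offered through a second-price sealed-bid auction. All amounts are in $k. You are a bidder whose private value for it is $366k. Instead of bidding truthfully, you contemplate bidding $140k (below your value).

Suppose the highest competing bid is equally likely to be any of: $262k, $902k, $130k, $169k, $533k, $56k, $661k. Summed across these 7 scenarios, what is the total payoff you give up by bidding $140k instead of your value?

The deviation costs you only when the competing bid falls strictly between $140k and $366k; elsewhere both bids give the same outcome.
$262k: truthful payoff $104k, deviation payoff $0k → loss $104k.
$902k: outcomes coincide → loss $0k.
$130k: outcomes coincide → loss $0k.
$169k: truthful payoff $197k, deviation payoff $0k → loss $197k.
$533k: outcomes coincide → loss $0k.
$56k: outcomes coincide → loss $0k.
$661k: outcomes coincide → loss $0k.
Total loss = $104k + $197k = $301k.
Truthful bidding weakly dominates here: raising your bid can only win items priced above your value, and lowering it can only forfeit items priced below.

$301k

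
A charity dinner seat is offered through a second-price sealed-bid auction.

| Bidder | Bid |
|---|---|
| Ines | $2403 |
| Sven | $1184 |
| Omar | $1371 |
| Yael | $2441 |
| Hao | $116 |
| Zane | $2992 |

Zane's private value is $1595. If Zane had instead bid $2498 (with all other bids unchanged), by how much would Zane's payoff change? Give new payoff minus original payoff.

The highest bid among the other bidders is $2441; Zane's bid doesn't change that.
Original bid $2992: Zane is highest, pays the top rival bid $2441; payoff $1595 − $2441 = −$846.
Alternative bid $2498: Zane is highest, pays the top rival bid $2441; payoff $1595 − $2441 = −$846.
Change in payoff = −$846 − (−$846) = $0.

$0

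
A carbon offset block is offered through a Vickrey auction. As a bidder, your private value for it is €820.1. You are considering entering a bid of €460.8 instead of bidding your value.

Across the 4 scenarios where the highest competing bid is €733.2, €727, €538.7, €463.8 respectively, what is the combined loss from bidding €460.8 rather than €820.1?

€817.7

The deviation costs you only when the competing bid falls strictly between €460.8 and €820.1; elsewhere both bids give the same outcome.
€733.2: truthful payoff €86.9, deviation payoff €0 → loss €86.9.
€727: truthful payoff €93.1, deviation payoff €0 → loss €93.1.
€538.7: truthful payoff €281.4, deviation payoff €0 → loss €281.4.
€463.8: truthful payoff €356.3, deviation payoff €0 → loss €356.3.
Total loss = €86.9 + €93.1 + €281.4 + €356.3 = €817.7.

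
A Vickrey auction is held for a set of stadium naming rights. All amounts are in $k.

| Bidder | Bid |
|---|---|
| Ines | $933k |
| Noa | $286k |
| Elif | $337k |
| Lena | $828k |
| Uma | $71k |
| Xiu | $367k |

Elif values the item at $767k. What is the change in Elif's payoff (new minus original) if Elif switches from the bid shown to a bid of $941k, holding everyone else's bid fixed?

−$166k

The highest bid among the other bidders is $933k; Elif's bid doesn't change that.
Original bid $337k: Elif is not highest (top rival bid is $933k); payoff $0k.
Alternative bid $941k: Elif is highest, pays the top rival bid $933k; payoff $767k − $933k = −$166k.
Change in payoff = −$166k − ($0k) = −$166k.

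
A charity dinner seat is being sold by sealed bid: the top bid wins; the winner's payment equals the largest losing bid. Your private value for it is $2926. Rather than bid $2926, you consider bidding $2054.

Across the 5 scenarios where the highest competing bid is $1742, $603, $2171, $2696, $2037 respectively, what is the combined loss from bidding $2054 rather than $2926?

$985

The deviation costs you only when the competing bid falls strictly between $2054 and $2926; elsewhere both bids give the same outcome.
$1742: outcomes coincide → loss $0.
$603: outcomes coincide → loss $0.
$2171: truthful payoff $755, deviation payoff $0 → loss $755.
$2696: truthful payoff $230, deviation payoff $0 → loss $230.
$2037: outcomes coincide → loss $0.
Total loss = $755 + $230 = $985.
Because the price is fixed by the runner-up's bid, deviating from your value can only change a good outcome into a bad one — never the reverse.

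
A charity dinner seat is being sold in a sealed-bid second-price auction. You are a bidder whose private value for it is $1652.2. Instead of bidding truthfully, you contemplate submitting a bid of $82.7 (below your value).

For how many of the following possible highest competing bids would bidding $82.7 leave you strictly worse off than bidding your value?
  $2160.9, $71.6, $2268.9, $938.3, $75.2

1

The deviation hurts exactly when the highest competing bid lies strictly between $82.7 and $1652.2 — underbidding then forfeits a profitable win.
$2160.9: above both → same outcome either way.
$71.6: below both → same outcome either way.
$2268.9: above both → same outcome either way.
$938.3: inside the interval → strictly worse (loss $713.9).
$75.2: below both → same outcome either way.
Count: 1.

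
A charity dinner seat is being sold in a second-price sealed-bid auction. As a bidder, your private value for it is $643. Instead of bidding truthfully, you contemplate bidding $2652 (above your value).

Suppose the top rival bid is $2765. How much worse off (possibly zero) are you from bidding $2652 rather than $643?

Bidding your value $643: you lose (since $643 < $2765). Payoff $0.
Bidding $2652: you lose. Payoff $0.
Difference = $0 − $0 = $0; both bids lead to the same outcome because the competing bid is above both your value and your alternative bid.

$0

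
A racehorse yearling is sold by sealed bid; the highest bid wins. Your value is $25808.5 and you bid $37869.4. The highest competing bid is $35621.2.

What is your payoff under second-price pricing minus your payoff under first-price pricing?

You have the highest bid, so you win under either rule.
Second-price: pay $35621.2 → payoff −$9812.7.
First-price: pay your own bid $37869.4 → payoff −$12060.9.
Difference = −$9812.7 − (−$12060.9) = $2248.2.

$2248.2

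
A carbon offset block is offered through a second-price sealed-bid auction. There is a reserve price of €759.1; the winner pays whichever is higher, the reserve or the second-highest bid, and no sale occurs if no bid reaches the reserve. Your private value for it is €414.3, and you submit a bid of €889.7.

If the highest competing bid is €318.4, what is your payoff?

−€344.8

Your bid €889.7 is the highest and exceeds the reserve.
Price = max(second-highest bid, reserve) = max(€318.4, €759.1) = €759.1.
Payoff = €414.3 − €759.1 = −€344.8.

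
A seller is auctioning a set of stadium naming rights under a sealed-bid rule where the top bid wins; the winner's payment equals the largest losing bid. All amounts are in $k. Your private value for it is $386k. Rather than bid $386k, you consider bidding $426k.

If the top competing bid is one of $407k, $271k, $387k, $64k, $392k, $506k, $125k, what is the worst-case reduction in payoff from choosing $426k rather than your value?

$21k

$407k: truthful gives $0k, deviation gives −$21k → loss $21k.
$271k: same outcome either way → loss $0k.
$387k: truthful gives $0k, deviation gives −$1k → loss $1k.
$64k: same outcome either way → loss $0k.
$392k: truthful gives $0k, deviation gives −$6k → loss $6k.
$506k: same outcome either way → loss $0k.
$125k: same outcome either way → loss $0k.
Maximum loss: $21k.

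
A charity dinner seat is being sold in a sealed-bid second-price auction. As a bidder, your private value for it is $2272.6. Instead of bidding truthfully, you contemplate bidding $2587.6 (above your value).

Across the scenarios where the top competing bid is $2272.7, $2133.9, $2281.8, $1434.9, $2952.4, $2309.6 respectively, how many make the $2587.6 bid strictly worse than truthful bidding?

3

The deviation hurts exactly when the highest competing bid lies strictly between $2272.6 and $2587.6 — overbidding then wins at a price above your value.
$2272.7: inside the interval → strictly worse (loss $0.1).
$2133.9: below both → same outcome either way.
$2281.8: inside the interval → strictly worse (loss $9.2).
$1434.9: below both → same outcome either way.
$2952.4: above both → same outcome either way.
$2309.6: inside the interval → strictly worse (loss $37).
Count: 3.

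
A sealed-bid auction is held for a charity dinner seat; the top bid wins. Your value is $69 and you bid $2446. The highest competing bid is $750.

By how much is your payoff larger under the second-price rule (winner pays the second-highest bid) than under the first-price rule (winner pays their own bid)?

$1696

You have the highest bid, so you win under either rule.
Second-price: pay $750 → payoff −$681.
First-price: pay your own bid $2446 → payoff −$2377.
Difference = −$681 − (−$2377) = $1696.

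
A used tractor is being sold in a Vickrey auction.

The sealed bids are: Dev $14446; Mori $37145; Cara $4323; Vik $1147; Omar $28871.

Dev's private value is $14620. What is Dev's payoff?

Highest bid: Mori at $37145, so Mori wins.
Second-highest bid: Omar at $28871 — that is the price the winner pays.
Dev did not win, so Dev pays nothing and receives nothing: payoff $0.

$0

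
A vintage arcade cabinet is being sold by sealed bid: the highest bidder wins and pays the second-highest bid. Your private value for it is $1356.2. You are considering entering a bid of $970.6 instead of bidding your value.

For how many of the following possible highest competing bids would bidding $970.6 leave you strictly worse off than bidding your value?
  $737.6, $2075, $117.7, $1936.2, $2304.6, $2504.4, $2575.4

The deviation hurts exactly when the highest competing bid lies strictly between $970.6 and $1356.2 — underbidding then forfeits a profitable win.
$737.6: below both → same outcome either way.
$2075: above both → same outcome either way.
$117.7: below both → same outcome either way.
$1936.2: above both → same outcome either way.
$2304.6: above both → same outcome either way.
$2504.4: above both → same outcome either way.
$2575.4: above both → same outcome either way.
Count: 0.

0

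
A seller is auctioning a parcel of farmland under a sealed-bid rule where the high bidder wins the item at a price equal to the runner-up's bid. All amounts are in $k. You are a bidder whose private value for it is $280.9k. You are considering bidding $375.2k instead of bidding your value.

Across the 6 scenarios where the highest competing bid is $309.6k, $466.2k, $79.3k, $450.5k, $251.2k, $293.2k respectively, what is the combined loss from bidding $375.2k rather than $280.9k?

The deviation costs you only when the competing bid falls strictly between $280.9k and $375.2k; elsewhere both bids give the same outcome.
$309.6k: truthful payoff $0k, deviation payoff −$28.7k → loss $28.7k.
$466.2k: outcomes coincide → loss $0k.
$79.3k: outcomes coincide → loss $0k.
$450.5k: outcomes coincide → loss $0k.
$251.2k: outcomes coincide → loss $0k.
$293.2k: truthful payoff $0k, deviation payoff −$12.3k → loss $12.3k.
Total loss = $28.7k + $12.3k = $41k.

$41k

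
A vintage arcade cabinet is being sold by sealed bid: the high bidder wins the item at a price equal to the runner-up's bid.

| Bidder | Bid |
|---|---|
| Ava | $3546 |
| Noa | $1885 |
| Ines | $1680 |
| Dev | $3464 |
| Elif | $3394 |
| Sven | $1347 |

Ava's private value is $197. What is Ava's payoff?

−$3267

Highest bid: Ava at $3546, so Ava wins.
Second-highest bid: Dev at $3464 — that is the price the winner pays.
Ava's payoff = value − price = $197 − $3464 = −$3267.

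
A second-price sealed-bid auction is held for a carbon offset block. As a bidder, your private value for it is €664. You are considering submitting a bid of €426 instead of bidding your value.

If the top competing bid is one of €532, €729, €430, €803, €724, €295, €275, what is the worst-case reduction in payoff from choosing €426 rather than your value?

€234

€532: truthful gives €132, deviation gives €0 → loss €132.
€729: same outcome either way → loss €0.
€430: truthful gives €234, deviation gives €0 → loss €234.
€803: same outcome either way → loss €0.
€724: same outcome either way → loss €0.
€295: same outcome either way → loss €0.
€275: same outcome either way → loss €0.
Maximum loss: €234.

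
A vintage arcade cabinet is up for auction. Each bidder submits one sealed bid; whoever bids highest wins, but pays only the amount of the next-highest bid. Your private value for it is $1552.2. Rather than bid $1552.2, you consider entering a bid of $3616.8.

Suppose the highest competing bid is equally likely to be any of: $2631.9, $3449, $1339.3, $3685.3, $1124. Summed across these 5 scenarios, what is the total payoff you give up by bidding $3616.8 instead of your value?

The deviation costs you only when the competing bid falls strictly between $1552.2 and $3616.8; elsewhere both bids give the same outcome.
$2631.9: truthful payoff $0, deviation payoff −$1079.7 → loss $1079.7.
$3449: truthful payoff $0, deviation payoff −$1896.8 → loss $1896.8.
$1339.3: outcomes coincide → loss $0.
$3685.3: outcomes coincide → loss $0.
$1124: outcomes coincide → loss $0.
Total loss = $1079.7 + $1896.8 = $2976.5.
Truthful bidding weakly dominates here: raising your bid can only win items priced above your value, and lowering it can only forfeit items priced below.

$2976.5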